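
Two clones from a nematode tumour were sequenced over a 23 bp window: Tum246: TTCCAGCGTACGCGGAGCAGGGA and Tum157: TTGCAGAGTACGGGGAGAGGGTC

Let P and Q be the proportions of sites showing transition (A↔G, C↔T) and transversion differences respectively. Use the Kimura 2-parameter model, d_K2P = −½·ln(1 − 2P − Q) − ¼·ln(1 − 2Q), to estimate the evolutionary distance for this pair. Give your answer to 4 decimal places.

The sequences differ at positions 3 (C/G, transversion), 7 (C/A, transversion), 13 (C/G, transversion), 18 (C/A, transversion), 19 (A/G, transition), 22 (G/T, transversion), 23 (A/C, transversion).
Of the 7 differences, 1 transition and 6 transversions over 23 sites: P = 1/23 = 0.043478, Q = 6/23 = 0.260870.
d = −0.5·ln(0.652174) − 0.25·ln(0.478260) = −0.5·(-0.427444) − 0.25·(-0.737601) = 0.3981.

0.3981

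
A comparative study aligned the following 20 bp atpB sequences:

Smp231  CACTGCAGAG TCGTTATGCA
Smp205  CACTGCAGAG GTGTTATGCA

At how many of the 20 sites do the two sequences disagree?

Differing sites — 11:T/G; 12:C/T.
That gives 2 mismatches out of 20 aligned sites, so the Hamming distance is 2.

2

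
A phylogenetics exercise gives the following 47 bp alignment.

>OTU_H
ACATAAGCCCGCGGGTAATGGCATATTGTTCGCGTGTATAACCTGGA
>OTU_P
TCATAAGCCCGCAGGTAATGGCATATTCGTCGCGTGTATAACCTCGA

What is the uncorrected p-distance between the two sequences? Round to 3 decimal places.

0.106

Differing sites — 1:A/T; 13:G/A; 28:G/C; 29:T/G; 45:G/C.
There are 5 differences over 47 sites, so p = 5/47 = 0.106.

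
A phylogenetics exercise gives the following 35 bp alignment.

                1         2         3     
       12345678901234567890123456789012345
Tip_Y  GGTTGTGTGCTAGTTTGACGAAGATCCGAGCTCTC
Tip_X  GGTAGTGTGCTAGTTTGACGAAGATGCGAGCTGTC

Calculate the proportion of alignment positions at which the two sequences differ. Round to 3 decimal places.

Mismatches occur at site 4 (T→A), site 26 (C→G), site 33 (C→G).
There are 3 differences over 35 sites, so p = 3/35 = 0.086.

0.086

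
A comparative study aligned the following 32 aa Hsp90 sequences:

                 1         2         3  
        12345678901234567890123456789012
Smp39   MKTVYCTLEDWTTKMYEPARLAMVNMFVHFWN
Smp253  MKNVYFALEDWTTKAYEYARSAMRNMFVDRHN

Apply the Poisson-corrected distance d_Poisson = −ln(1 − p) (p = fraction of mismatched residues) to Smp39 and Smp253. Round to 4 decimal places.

0.3747

Mismatches occur at site 3 (T→N), site 6 (C→F), site 7 (T→A), site 15 (M→A), site 18 (P→Y), site 21 (L→S), site 24 (V→R), site 29 (H→D), site 30 (F→R), site 31 (W→H).
p = 10/32 = 0.312500.
d = −ln(1 − 0.312500) = −ln(0.687500) = 0.3747.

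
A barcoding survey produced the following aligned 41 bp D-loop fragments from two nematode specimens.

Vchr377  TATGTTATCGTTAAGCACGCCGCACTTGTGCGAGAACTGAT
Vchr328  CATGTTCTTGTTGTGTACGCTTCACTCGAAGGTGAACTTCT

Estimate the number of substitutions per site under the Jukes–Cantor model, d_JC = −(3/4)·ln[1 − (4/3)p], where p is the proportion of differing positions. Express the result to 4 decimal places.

The sequences differ at positions 1 (T/C), 7 (A/C), 9 (C/T), 13 (A/G), 14 (A/T), 16 (C/T), 21 (C/T), 22 (G/T), 27 (T/C), 29 (T/A), 30 (G/A), 31 (C/G), 33 (A/T), 39 (G/T), 40 (A/C).
p = 15/41 = 0.365854.
d = −0.75 · ln(1 − (4/3)·0.365854) = −0.75 · ln(0.512195) = −0.75 · (-0.669050) = 0.5018.

0.5018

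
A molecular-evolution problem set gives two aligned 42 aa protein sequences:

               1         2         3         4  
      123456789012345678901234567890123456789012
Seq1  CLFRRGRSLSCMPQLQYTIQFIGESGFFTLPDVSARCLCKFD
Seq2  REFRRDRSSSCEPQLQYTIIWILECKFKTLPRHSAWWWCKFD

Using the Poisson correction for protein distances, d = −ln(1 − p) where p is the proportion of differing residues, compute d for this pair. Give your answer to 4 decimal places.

The sequences differ at positions 1 (C/R), 2 (L/E), 6 (G/D), 9 (L/S), 12 (M/E), 20 (Q/I), 21 (F/W), 23 (G/L), 25 (S/C), 26 (G/K), 28 (F/K), 32 (D/R), 33 (V/H), 36 (R/W), 37 (C/W), 38 (L/W).
p = 16/42 = 0.380952.
d = −ln(1 − 0.380952) = −ln(0.619048) = 0.4796.

0.4796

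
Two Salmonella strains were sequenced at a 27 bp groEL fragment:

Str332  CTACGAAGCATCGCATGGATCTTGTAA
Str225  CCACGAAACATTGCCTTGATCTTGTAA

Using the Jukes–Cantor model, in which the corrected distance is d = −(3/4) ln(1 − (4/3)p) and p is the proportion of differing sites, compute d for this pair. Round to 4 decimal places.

Differing sites — 2:T/C; 8:G/A; 12:C/T; 15:A/C; 17:G/T.
p = 5/27 = 0.185185.
d = −0.75 · ln(1 − (4/3)·0.185185) = −0.75 · ln(0.753087) = −0.75 · (-0.283575) = 0.2127.

0.2127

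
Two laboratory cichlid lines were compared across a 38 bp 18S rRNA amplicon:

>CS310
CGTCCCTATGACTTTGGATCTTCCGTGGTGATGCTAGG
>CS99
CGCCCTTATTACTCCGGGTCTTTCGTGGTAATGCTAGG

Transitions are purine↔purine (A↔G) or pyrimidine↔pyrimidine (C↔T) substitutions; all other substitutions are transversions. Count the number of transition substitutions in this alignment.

Mismatches occur at site 3 (T/C, transition), site 6 (C/T, transition), site 10 (G/T, transversion), site 14 (T/C, transition), site 15 (T/C, transition), site 18 (A/G, transition), site 23 (C/T, transition), site 30 (G/A, transition).
Of the 8 differences, 7 transitions and 1 transversion, so the answer is 7.

7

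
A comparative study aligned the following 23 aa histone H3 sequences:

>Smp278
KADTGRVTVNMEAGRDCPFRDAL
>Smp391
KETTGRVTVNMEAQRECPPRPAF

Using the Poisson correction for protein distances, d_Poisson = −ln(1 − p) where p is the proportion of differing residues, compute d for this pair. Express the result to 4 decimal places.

Differing sites — 2:A/E; 3:D/T; 14:G/Q; 16:D/E; 19:F/P; 21:D/P; 23:L/F.
p = 7/23 = 0.304348.
d = −ln(1 − 0.304348) = −ln(0.695652) = 0.3629.

0.3629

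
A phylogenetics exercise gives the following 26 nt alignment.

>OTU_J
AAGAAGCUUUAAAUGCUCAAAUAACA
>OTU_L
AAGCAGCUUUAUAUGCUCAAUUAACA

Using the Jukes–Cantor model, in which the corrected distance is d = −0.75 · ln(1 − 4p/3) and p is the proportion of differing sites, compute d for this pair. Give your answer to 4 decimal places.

Differing sites — 4:A/C; 12:A/U; 21:A/U.
p = 3/26 = 0.115385.
d = −0.75 · ln(1 − (4/3)·0.115385) = −0.75 · ln(0.846153) = −0.75 · (-0.167055) = 0.1253.

0.1253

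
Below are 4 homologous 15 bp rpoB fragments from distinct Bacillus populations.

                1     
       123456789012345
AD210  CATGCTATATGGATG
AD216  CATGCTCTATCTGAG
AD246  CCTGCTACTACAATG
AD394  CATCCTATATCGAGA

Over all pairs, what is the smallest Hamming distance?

Pairwise Hamming distances:
  AD210 vs AD216: 5
  AD210 vs AD246: 6
  AD210 vs AD394: 4
  AD216 vs AD246: 8
  AD216 vs AD394: 6
  AD246 vs AD394: 8
The smallest is 4, between AD210 and AD394.

4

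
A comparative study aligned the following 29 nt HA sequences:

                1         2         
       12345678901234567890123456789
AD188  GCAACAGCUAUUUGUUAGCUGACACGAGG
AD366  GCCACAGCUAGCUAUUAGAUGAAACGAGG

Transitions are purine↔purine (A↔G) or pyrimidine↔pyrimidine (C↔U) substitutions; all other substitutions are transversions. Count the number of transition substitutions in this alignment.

The sequences differ at positions 3 (A/C, transversion), 11 (U/G, transversion), 12 (U/C, transition), 14 (G/A, transition), 19 (C/A, transversion), 23 (C/A, transversion).
Of the 6 differences, 2 transitions and 4 transversions, so the answer is 2.

2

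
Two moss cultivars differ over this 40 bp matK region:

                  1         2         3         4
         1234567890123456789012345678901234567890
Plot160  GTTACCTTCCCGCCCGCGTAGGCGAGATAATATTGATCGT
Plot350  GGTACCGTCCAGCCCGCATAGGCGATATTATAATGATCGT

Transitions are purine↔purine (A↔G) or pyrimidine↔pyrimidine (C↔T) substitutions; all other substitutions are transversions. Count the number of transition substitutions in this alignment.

Mismatches occur at site 2 (T↔G, transversion), site 7 (T↔G, transversion), site 11 (C↔A, transversion), site 18 (G↔A, transition), site 26 (G↔T, transversion), site 29 (A↔T, transversion), site 33 (T↔A, transversion).
Of the 7 differences, 1 transition and 6 transversions, so the answer is 1.

1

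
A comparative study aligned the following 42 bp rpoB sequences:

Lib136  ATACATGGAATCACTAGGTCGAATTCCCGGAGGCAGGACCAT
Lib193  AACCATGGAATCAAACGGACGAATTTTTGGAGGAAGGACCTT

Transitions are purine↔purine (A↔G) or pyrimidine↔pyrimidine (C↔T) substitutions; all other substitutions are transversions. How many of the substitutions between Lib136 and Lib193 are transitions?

3

Differing sites — 2:T/A (Tv); 3:A/C (Tv); 14:C/A (Tv); 15:T/A (Tv); 16:A/C (Tv); 19:T/A (Tv); 26:C/T (Ti); 27:C/T (Ti); 28:C/T (Ti); 34:C/A (Tv); 41:A/T (Tv).
Of the 11 differences, 3 transitions and 8 transversions, so the answer is 3.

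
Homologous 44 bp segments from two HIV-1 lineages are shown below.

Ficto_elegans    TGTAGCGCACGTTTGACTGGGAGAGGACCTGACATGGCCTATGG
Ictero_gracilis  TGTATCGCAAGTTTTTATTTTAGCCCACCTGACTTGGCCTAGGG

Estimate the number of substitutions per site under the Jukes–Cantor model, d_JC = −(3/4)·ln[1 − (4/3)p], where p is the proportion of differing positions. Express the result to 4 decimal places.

Differing sites — 5:G/T; 10:C/A; 15:G/T; 16:A/T; 17:C/A; 19:G/T; 20:G/T; 21:G/T; 24:A/C; 25:G/C; 26:G/C; 34:A/T; 42:T/G.
p = 13/44 = 0.295455.
d = −0.75 · ln(1 − (4/3)·0.295455) = −0.75 · ln(0.606060) = −0.75 · (-0.500776) = 0.3756.

0.3756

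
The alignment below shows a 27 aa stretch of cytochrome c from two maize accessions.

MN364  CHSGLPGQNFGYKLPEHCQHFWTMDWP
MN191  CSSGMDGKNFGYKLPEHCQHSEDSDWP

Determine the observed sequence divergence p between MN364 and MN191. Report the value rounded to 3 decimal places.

0.296

Differing sites — 2:H/S; 5:L/M; 6:P/D; 8:Q/K; 21:F/S; 22:W/E; 23:T/D; 24:M/S.
There are 8 differences over 27 sites, so p = 8/27 = 0.296.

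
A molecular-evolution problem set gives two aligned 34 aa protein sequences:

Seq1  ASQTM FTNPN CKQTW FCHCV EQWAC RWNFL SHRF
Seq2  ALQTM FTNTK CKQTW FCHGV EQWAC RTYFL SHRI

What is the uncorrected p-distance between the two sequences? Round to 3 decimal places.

Mismatches occur at site 2 (S/L), site 9 (P/T), site 10 (N/K), site 19 (C/G), site 27 (W/T), site 28 (N/Y), site 34 (F/I).
There are 7 differences over 34 sites, so p = 7/34 = 0.206.

0.206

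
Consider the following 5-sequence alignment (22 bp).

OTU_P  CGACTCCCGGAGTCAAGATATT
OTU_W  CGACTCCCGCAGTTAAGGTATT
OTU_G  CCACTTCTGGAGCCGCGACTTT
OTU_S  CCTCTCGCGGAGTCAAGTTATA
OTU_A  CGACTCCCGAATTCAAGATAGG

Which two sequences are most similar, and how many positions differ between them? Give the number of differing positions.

Pairwise Hamming distances:
  OTU_P vs OTU_W: 3
  OTU_P vs OTU_G: 8
  OTU_P vs OTU_S: 5
  OTU_P vs OTU_A: 4
  OTU_W vs OTU_G: 11
  OTU_W vs OTU_S: 7
  OTU_W vs OTU_A: 6
  OTU_G vs OTU_S: 11
  OTU_G vs OTU_A: 12
  OTU_S vs OTU_A: 8
The smallest is 3, between OTU_P and OTU_W.

3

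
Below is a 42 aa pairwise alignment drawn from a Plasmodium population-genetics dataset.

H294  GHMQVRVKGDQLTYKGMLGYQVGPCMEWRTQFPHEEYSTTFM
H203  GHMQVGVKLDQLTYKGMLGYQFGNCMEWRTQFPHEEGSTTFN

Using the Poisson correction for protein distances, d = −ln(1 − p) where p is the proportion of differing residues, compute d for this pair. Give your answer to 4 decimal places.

0.1542

Differing sites — 6:R/G; 9:G/L; 22:V/F; 24:P/N; 37:Y/G; 42:M/N.
p = 6/42 = 0.142857.
d = −ln(1 − 0.142857) = −ln(0.857143) = 0.1542.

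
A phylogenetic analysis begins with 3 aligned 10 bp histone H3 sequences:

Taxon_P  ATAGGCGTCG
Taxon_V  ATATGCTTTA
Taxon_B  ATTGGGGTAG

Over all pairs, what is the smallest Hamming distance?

3

Pairwise Hamming distances:
  Taxon_P vs Taxon_V: 4
  Taxon_P vs Taxon_B: 3
  Taxon_V vs Taxon_B: 6
The smallest is 3, between Taxon_P and Taxon_B.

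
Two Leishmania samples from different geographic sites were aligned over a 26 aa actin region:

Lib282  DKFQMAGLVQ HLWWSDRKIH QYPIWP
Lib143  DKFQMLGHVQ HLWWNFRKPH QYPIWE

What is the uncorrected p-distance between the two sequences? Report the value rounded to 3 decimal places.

Differing sites — 6:A/L; 8:L/H; 15:S/N; 16:D/F; 19:I/P; 26:P/E.
There are 6 differences over 26 sites, so p = 6/26 = 0.231.

0.231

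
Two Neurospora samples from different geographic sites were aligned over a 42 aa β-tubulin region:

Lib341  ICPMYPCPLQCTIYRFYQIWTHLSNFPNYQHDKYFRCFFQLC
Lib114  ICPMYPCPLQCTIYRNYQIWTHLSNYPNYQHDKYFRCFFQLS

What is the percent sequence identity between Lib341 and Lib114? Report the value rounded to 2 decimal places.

The sequences differ at positions 16 (F/N), 26 (F/Y), 42 (C/S).
39 of the 42 sites match, so the percent identity is 39/42 × 100 = 92.86%.

92.86%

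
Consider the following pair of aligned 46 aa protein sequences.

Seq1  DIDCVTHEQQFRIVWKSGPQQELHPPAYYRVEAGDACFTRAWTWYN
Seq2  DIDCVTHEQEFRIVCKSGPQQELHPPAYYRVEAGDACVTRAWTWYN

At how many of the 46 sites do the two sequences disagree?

3

Mismatches occur at site 10 (Q/E), site 15 (W/C), site 38 (F/V).
That gives 3 mismatches out of 46 aligned sites, so the Hamming distance is 3.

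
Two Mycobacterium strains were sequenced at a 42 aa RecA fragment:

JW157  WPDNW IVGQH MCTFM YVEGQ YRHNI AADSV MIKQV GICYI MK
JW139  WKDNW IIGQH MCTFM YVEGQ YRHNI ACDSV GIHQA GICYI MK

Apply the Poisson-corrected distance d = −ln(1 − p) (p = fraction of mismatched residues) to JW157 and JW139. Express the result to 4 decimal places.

Differing sites — 2:P/K; 7:V/I; 27:A/C; 31:M/G; 33:K/H; 35:V/A.
p = 6/42 = 0.142857.
d = −ln(1 − 0.142857) = −ln(0.857143) = 0.1542.

0.1542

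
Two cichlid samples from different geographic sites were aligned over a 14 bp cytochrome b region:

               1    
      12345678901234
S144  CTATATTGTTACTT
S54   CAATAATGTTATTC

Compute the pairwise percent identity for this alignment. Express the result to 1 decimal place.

Differing sites — 2:T/A; 6:T/A; 12:C/T; 14:T/C.
10 of the 14 sites match, so the percent identity is 10/14 × 100 = 71.4%.

71.4%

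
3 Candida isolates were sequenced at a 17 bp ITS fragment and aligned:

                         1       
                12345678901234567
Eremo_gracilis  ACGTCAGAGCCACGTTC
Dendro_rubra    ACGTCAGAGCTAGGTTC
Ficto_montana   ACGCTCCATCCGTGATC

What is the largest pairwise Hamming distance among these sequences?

9

Pairwise Hamming distances:
  Eremo_gracilis vs Dendro_rubra: 2
  Eremo_gracilis vs Ficto_montana: 8
  Dendro_rubra vs Ficto_montana: 9
The largest is 9, between Dendro_rubra and Ficto_montana.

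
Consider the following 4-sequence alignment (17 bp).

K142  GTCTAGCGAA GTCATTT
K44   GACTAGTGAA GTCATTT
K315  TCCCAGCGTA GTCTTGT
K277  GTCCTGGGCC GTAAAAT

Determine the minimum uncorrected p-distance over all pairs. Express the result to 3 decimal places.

Pairwise Hamming distances:
  K142 vs K44: 2
  K142 vs K315: 6
  K142 vs K277: 8
  K44 vs K315: 7
  K44 vs K277: 9
  K315 vs K277: 10
The smallest is 2 mismatches, between K142 and K44; p = 2/17 = 0.118.

0.118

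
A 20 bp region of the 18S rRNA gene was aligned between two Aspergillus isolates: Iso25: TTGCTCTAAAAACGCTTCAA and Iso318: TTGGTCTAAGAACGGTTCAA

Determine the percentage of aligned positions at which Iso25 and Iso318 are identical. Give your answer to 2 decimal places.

Differing sites — 4:C/G; 10:A/G; 15:C/G.
17 of the 20 sites match, so the percent identity is 17/20 × 100 = 85.00%.

85.00%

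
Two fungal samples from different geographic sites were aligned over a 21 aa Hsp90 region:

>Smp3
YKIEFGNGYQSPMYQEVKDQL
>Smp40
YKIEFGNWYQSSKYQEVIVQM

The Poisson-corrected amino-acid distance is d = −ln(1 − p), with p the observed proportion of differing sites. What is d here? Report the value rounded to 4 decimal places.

The sequences differ at positions 8 (G/W), 12 (P/S), 13 (M/K), 18 (K/I), 19 (D/V), 21 (L/M).
p = 6/21 = 0.285714.
d = −ln(1 − 0.285714) = −ln(0.714286) = 0.3365.

0.3365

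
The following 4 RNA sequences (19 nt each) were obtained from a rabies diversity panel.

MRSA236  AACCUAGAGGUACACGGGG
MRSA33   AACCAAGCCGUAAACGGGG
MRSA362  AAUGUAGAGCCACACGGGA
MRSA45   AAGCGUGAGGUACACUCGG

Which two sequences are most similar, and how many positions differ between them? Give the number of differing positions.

4

Pairwise Hamming distances:
  MRSA236 vs MRSA33: 4
  MRSA236 vs MRSA362: 5
  MRSA236 vs MRSA45: 5
  MRSA33 vs MRSA362: 9
  MRSA33 vs MRSA45: 8
  MRSA362 vs MRSA45: 9
The smallest is 4, between MRSA236 and MRSA33.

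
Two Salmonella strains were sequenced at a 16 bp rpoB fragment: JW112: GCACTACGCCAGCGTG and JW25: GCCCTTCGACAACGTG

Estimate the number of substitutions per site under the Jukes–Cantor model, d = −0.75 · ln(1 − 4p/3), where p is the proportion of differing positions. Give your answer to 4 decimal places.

Mismatches occur at site 3 (A/C), site 6 (A/T), site 9 (C/A), site 12 (G/A).
p = 4/16 = 0.250000.
d = −0.75 · ln(1 − (4/3)·0.250000) = −0.75 · ln(0.666667) = −0.75 · (-0.405465) = 0.3041.

0.3041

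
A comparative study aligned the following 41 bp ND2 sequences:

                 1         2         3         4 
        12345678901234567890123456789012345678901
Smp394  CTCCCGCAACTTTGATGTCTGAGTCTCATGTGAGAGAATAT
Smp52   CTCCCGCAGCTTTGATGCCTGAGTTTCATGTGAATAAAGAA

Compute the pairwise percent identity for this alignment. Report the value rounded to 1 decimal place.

Differing sites — 9:A/G; 18:T/C; 25:C/T; 34:G/A; 35:A/T; 36:G/A; 39:T/G; 41:T/A.
33 of the 41 sites match, so the percent identity is 33/41 × 100 = 80.5%.

80.5%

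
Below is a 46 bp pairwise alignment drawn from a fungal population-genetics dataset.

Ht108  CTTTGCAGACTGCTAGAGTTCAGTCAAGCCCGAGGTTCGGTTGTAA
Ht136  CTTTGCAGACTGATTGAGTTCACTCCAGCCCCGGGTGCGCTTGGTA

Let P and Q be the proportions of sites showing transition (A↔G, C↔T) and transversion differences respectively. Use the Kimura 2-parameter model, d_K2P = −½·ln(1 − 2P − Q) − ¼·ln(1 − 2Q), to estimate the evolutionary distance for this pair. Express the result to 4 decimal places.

0.2608

Differing sites — 13:C/A (Tv); 15:A/T (Tv); 23:G/C (Tv); 26:A/C (Tv); 32:G/C (Tv); 33:A/G (Ti); 37:T/G (Tv); 40:G/C (Tv); 44:T/G (Tv); 45:A/T (Tv).
Of the 10 differences, 1 transition and 9 transversions over 46 sites: P = 1/46 = 0.021739, Q = 9/46 = 0.195652.
d = −0.5·ln(0.760870) − 0.25·ln(0.608696) = −0.5·(-0.273293) − 0.25·(-0.496436) = 0.2608.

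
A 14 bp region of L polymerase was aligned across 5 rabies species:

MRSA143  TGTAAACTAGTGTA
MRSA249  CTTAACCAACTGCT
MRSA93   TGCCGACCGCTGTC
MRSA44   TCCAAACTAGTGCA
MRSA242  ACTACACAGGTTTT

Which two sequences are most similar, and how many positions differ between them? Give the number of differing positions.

3

Pairwise Hamming distances:
  MRSA143 vs MRSA249: 7
  MRSA143 vs MRSA93: 7
  MRSA143 vs MRSA44: 3
  MRSA143 vs MRSA242: 7
  MRSA249 vs MRSA93: 10
  MRSA249 vs MRSA44: 7
  MRSA249 vs MRSA242: 8
  MRSA93 vs MRSA44: 8
  MRSA93 vs MRSA242: 9
  MRSA44 vs MRSA242: 8
The smallest is 3, between MRSA143 and MRSA44.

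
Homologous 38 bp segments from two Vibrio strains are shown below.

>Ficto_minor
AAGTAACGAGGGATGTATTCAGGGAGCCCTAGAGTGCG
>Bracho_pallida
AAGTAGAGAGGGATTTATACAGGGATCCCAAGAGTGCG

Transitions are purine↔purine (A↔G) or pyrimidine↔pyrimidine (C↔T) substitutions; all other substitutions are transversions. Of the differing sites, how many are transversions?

5

Differing sites — 6:A/G (Ti); 7:C/A (Tv); 15:G/T (Tv); 19:T/A (Tv); 26:G/T (Tv); 30:T/A (Tv).
Of the 6 differences, 1 transition and 5 transversions, so the answer is 5.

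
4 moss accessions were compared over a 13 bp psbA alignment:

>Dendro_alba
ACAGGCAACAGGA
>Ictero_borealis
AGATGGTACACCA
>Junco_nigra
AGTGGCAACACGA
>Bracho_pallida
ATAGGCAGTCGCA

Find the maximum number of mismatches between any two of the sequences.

Pairwise Hamming distances:
  Dendro_alba vs Ictero_borealis: 6
  Dendro_alba vs Junco_nigra: 3
  Dendro_alba vs Bracho_pallida: 5
  Ictero_borealis vs Junco_nigra: 5
  Ictero_borealis vs Bracho_pallida: 8
  Junco_nigra vs Bracho_pallida: 7
The largest is 8, between Ictero_borealis and Bracho_pallida.

8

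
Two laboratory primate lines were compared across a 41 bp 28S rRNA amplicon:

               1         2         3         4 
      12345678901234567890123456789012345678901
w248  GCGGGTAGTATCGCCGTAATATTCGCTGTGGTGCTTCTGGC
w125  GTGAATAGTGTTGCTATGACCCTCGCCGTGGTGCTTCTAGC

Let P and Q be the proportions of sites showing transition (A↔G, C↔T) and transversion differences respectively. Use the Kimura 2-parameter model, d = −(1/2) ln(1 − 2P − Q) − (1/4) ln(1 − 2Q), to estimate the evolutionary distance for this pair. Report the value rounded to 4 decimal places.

Mismatches occur at site 2 (C→T, transition), site 4 (G→A, transition), site 5 (G→A, transition), site 10 (A→G, transition), site 12 (C→T, transition), site 15 (C→T, transition), site 16 (G→A, transition), site 18 (A→G, transition), site 20 (T→C, transition), site 21 (A→C, transversion), site 22 (T→C, transition), site 27 (T→C, transition), site 39 (G→A, transition).
Of the 13 differences, 12 transitions and 1 transversion over 41 sites: P = 12/41 = 0.292683, Q = 1/41 = 0.024390.
d = −0.5·ln(0.390244) − 0.25·ln(0.951220) = −0.5·(-0.940983) − 0.25·(-0.050010) = 0.4830.

0.4830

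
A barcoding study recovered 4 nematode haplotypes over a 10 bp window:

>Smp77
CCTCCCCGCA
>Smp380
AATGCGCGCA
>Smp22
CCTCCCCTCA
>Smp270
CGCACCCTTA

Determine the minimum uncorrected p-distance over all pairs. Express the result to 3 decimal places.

Pairwise Hamming distances:
  Smp77 vs Smp380: 4
  Smp77 vs Smp22: 1
  Smp77 vs Smp270: 5
  Smp380 vs Smp22: 5
  Smp380 vs Smp270: 7
  Smp22 vs Smp270: 4
The smallest is 1 mismatch, between Smp77 and Smp22; p = 1/10 = 0.100.

0.100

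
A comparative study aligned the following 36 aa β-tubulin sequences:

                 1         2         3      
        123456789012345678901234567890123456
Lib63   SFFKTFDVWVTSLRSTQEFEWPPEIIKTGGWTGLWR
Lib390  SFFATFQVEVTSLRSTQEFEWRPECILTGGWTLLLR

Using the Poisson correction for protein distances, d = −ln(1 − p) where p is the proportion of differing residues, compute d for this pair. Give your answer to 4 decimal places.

0.2513

Mismatches occur at site 4 (K→A), site 7 (D→Q), site 9 (W→E), site 22 (P→R), site 25 (I→C), site 27 (K→L), site 33 (G→L), site 35 (W→L).
p = 8/36 = 0.222222.
d = −ln(1 − 0.222222) = −ln(0.777778) = 0.2513.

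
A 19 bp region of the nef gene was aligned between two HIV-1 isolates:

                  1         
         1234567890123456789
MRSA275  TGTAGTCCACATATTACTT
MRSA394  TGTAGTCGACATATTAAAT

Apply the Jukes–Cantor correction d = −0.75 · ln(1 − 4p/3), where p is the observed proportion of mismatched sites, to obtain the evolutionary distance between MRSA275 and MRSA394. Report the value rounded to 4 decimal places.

The sequences differ at positions 8 (C/G), 17 (C/A), 18 (T/A).
p = 3/19 = 0.157895.
d = −0.75 · ln(1 − (4/3)·0.157895) = −0.75 · ln(0.789473) = −0.75 · (-0.236390) = 0.1773.

0.1773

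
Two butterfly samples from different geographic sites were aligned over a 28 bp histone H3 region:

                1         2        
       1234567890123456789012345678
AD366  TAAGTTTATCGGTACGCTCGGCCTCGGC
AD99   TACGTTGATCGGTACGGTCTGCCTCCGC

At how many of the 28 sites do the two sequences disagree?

Mismatches occur at site 3 (A→C), site 7 (T→G), site 17 (C→G), site 20 (G→T), site 26 (G→C).
That gives 5 mismatches out of 28 aligned sites, so the Hamming distance is 5.

5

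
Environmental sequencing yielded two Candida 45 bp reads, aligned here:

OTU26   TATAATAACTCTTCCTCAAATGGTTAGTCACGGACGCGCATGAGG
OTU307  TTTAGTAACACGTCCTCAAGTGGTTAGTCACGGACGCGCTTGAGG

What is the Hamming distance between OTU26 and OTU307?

6

The sequences differ at positions 2 (A/T), 5 (A/G), 10 (T/A), 12 (T/G), 20 (A/G), 40 (A/T).
That gives 6 mismatches out of 45 aligned sites, so the Hamming distance is 6.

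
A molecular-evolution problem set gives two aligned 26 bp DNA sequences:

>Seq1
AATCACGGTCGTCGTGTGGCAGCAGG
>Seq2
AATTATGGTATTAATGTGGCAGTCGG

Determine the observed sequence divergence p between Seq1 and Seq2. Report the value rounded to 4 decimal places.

0.3077

Differing sites — 4:C/T; 6:C/T; 10:C/A; 11:G/T; 13:C/A; 14:G/A; 23:C/T; 24:A/C.
There are 8 differences over 26 sites, so p = 8/26 = 0.3077.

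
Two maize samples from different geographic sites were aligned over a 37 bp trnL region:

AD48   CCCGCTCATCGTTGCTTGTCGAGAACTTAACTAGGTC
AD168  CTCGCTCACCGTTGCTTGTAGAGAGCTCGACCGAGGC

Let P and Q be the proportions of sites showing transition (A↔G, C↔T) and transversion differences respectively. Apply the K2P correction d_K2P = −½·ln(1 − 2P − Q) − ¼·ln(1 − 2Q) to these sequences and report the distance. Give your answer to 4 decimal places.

0.3618

Differing sites — 2:C/T (Ti); 9:T/C (Ti); 20:C/A (Tv); 25:A/G (Ti); 28:T/C (Ti); 29:A/G (Ti); 32:T/C (Ti); 33:A/G (Ti); 34:G/A (Ti); 36:T/G (Tv).
Of the 10 differences, 8 transitions and 2 transversions over 37 sites: P = 8/37 = 0.216216, Q = 2/37 = 0.054054.
d = −0.5·ln(0.513514) − 0.25·ln(0.891892) = −0.5·(-0.666478) − 0.25·(-0.114410) = 0.3618.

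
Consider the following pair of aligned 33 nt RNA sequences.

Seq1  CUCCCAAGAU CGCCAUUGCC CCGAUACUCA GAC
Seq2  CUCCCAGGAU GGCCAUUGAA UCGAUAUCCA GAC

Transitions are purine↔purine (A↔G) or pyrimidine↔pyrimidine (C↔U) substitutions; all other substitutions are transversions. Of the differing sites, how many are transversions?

Differing sites — 7:A/G (Ti); 11:C/G (Tv); 19:C/A (Tv); 20:C/A (Tv); 21:C/U (Ti); 27:C/U (Ti); 28:U/C (Ti).
Of the 7 differences, 4 transitions and 3 transversions, so the answer is 3.

3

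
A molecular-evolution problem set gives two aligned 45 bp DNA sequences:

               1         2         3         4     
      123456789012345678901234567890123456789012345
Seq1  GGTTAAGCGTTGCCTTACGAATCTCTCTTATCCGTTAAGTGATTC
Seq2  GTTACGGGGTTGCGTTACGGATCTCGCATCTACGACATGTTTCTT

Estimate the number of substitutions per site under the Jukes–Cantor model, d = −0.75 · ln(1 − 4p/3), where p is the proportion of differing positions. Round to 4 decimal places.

The sequences differ at positions 2 (G/T), 4 (T/A), 5 (A/C), 6 (A/G), 8 (C/G), 14 (C/G), 20 (A/G), 26 (T/G), 28 (T/A), 30 (A/C), 32 (C/A), 35 (T/A), 36 (T/C), 38 (A/T), 41 (G/T), 42 (A/T), 43 (T/C), 45 (C/T).
p = 18/45 = 0.400000.
d = −0.75 · ln(1 − (4/3)·0.400000) = −0.75 · ln(0.466667) = −0.75 · (-0.762139) = 0.5716.

0.5716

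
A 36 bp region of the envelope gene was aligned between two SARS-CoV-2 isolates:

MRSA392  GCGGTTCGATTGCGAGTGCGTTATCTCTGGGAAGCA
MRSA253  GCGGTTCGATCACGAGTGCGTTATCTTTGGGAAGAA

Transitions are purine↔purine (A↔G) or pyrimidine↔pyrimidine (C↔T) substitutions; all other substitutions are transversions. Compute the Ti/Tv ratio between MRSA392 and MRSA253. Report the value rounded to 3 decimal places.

3.000

Differing sites — 11:T/C (Ti); 12:G/A (Ti); 27:C/T (Ti); 35:C/A (Tv).
Of the 4 differences, 3 transitions and 1 transversion, so Ti/Tv = 3/1 = 3.000.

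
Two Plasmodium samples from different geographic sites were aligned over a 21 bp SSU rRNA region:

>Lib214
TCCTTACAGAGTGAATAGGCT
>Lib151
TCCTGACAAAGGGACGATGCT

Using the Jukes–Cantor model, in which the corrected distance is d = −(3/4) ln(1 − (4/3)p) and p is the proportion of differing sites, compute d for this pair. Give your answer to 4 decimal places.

0.3597

Mismatches occur at site 5 (T↔G), site 9 (G↔A), site 12 (T↔G), site 15 (A↔C), site 16 (T↔G), site 18 (G↔T).
p = 6/21 = 0.285714.
d = −0.75 · ln(1 − (4/3)·0.285714) = −0.75 · ln(0.619048) = −0.75 · (-0.479572) = 0.3597.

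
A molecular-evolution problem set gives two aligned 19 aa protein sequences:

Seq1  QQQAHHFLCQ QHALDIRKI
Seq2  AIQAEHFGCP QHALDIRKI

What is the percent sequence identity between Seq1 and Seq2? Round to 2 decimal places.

Differing sites — 1:Q/A; 2:Q/I; 5:H/E; 8:L/G; 10:Q/P.
14 of the 19 sites match, so the percent identity is 14/19 × 100 = 73.68%.

73.68%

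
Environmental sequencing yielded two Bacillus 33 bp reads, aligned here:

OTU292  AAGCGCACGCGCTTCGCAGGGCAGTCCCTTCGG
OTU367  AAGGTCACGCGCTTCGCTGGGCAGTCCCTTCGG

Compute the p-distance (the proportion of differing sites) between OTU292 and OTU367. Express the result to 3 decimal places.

0.091

The sequences differ at positions 4 (C/G), 5 (G/T), 18 (A/T).
There are 3 differences over 33 sites, so p = 3/33 = 0.091.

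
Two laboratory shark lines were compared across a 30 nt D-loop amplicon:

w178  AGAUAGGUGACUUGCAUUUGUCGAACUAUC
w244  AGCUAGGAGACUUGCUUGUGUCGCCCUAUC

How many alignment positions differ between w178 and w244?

The sequences differ at positions 3 (A/C), 8 (U/A), 16 (A/U), 18 (U/G), 24 (A/C), 25 (A/C).
That gives 6 mismatches out of 30 aligned sites, so the Hamming distance is 6.

6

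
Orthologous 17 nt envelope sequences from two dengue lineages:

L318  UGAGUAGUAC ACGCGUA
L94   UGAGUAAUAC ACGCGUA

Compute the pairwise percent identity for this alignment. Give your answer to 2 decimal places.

A single mismatch occurs at site 7 (G→A).
16 of the 17 sites match, so the percent identity is 16/17 × 100 = 94.12%.

94.12%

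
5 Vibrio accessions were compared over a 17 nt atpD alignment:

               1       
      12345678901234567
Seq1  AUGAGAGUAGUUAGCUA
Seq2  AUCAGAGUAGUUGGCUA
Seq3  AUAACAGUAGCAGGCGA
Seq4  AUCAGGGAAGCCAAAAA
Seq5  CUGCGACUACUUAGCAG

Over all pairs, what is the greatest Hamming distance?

12

Pairwise Hamming distances:
  Seq1 vs Seq2: 2
  Seq1 vs Seq3: 6
  Seq1 vs Seq4: 8
  Seq1 vs Seq5: 6
  Seq2 vs Seq3: 5
  Seq2 vs Seq4: 8
  Seq2 vs Seq5: 8
  Seq3 vs Seq4: 9
  Seq3 vs Seq5: 11
  Seq4 vs Seq5: 12
The largest is 12, between Seq4 and Seq5.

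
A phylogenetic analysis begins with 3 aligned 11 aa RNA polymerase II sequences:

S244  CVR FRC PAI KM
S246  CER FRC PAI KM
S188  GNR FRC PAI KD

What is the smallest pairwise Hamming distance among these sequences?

1

Pairwise Hamming distances:
  S244 vs S246: 1
  S244 vs S188: 3
  S246 vs S188: 3
The smallest is 1, between S244 and S246.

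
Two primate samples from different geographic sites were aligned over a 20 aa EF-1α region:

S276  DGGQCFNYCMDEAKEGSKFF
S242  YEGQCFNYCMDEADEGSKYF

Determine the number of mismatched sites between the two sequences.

4

Differing sites — 1:D/Y; 2:G/E; 14:K/D; 19:F/Y.
That gives 4 mismatches out of 20 aligned sites, so the Hamming distance is 4.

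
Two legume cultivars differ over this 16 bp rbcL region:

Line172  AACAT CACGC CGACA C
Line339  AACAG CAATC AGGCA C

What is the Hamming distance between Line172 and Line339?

5

Mismatches occur at site 5 (T→G), site 8 (C→A), site 9 (G→T), site 11 (C→A), site 13 (A→G).
That gives 5 mismatches out of 16 aligned sites, so the Hamming distance is 5.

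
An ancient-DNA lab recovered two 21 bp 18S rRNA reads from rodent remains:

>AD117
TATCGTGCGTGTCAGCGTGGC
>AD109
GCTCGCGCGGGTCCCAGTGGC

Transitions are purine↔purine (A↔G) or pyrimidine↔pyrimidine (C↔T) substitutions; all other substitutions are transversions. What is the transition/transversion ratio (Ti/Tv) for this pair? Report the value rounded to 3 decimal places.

0.167

Mismatches occur at site 1 (T↔G, transversion), site 2 (A↔C, transversion), site 6 (T↔C, transition), site 10 (T↔G, transversion), site 14 (A↔C, transversion), site 15 (G↔C, transversion), site 16 (C↔A, transversion).
Of the 7 differences, 1 transition and 6 transversions, so Ti/Tv = 1/6 = 0.167.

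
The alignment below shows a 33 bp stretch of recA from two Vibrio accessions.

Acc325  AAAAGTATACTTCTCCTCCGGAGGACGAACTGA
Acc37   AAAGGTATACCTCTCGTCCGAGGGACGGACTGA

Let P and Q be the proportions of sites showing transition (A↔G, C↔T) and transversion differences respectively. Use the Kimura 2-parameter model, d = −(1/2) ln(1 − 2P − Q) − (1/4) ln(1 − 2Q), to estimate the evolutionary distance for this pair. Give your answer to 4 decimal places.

The sequences differ at positions 4 (A/G, transition), 11 (T/C, transition), 16 (C/G, transversion), 21 (G/A, transition), 22 (A/G, transition), 28 (A/G, transition).
Of the 6 differences, 5 transitions and 1 transversion over 33 sites: P = 5/33 = 0.151515, Q = 1/33 = 0.030303.
d = −0.5·ln(0.666667) − 0.25·ln(0.939394) = −0.5·(-0.405465) − 0.25·(-0.062520) = 0.2184.

0.2184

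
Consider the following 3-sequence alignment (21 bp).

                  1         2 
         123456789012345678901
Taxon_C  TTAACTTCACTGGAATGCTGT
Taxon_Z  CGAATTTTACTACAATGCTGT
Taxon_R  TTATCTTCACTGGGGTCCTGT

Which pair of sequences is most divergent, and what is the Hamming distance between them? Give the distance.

Pairwise Hamming distances:
  Taxon_C vs Taxon_Z: 6
  Taxon_C vs Taxon_R: 4
  Taxon_Z vs Taxon_R: 10
The largest is 10, between Taxon_Z and Taxon_R.

10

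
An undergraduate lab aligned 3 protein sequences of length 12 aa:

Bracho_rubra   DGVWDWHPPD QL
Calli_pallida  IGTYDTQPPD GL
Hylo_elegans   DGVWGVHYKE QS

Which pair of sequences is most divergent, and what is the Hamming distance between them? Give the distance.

11

Pairwise Hamming distances:
  Bracho_rubra vs Calli_pallida: 6
  Bracho_rubra vs Hylo_elegans: 6
  Calli_pallida vs Hylo_elegans: 11
The largest is 11, between Calli_pallida and Hylo_elegans.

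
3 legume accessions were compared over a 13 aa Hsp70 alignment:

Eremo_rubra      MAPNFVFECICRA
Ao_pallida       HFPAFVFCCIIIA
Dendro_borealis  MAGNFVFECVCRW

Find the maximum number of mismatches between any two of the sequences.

9

Pairwise Hamming distances:
  Eremo_rubra vs Ao_pallida: 6
  Eremo_rubra vs Dendro_borealis: 3
  Ao_pallida vs Dendro_borealis: 9
The largest is 9, between Ao_pallida and Dendro_borealis.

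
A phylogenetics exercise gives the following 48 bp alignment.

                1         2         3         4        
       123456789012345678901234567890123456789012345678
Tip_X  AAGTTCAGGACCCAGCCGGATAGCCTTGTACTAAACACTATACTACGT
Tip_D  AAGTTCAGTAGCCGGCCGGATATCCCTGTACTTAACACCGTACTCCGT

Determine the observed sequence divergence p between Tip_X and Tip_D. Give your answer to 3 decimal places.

0.188

The sequences differ at positions 9 (G/T), 11 (C/G), 14 (A/G), 23 (G/T), 26 (T/C), 33 (A/T), 39 (T/C), 40 (A/G), 45 (A/C).
There are 9 differences over 48 sites, so p = 9/48 = 0.188.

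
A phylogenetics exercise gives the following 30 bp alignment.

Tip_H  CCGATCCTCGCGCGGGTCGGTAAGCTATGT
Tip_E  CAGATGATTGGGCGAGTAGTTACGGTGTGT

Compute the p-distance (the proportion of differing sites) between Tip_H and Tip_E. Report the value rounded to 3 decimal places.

Mismatches occur at site 2 (C→A), site 6 (C→G), site 7 (C→A), site 9 (C→T), site 11 (C→G), site 15 (G→A), site 18 (C→A), site 20 (G→T), site 23 (A→C), site 25 (C→G), site 27 (A→G).
There are 11 differences over 30 sites, so p = 11/30 = 0.367.

0.367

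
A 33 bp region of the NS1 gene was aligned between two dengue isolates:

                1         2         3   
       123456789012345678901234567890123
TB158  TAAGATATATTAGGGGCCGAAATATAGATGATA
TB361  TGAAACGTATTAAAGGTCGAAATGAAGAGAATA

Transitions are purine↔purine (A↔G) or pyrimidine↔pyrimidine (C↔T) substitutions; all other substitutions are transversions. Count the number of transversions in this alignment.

2

Differing sites — 2:A/G (Ti); 4:G/A (Ti); 6:T/C (Ti); 7:A/G (Ti); 13:G/A (Ti); 14:G/A (Ti); 17:C/T (Ti); 24:A/G (Ti); 25:T/A (Tv); 29:T/G (Tv); 30:G/A (Ti).
Of the 11 differences, 9 transitions and 2 transversions, so the answer is 2.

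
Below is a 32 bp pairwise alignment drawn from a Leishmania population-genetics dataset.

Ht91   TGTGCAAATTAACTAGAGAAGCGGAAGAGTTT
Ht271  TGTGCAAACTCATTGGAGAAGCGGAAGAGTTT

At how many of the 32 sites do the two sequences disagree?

4

Differing sites — 9:T/C; 11:A/C; 13:C/T; 15:A/G.
That gives 4 mismatches out of 32 aligned sites, so the Hamming distance is 4.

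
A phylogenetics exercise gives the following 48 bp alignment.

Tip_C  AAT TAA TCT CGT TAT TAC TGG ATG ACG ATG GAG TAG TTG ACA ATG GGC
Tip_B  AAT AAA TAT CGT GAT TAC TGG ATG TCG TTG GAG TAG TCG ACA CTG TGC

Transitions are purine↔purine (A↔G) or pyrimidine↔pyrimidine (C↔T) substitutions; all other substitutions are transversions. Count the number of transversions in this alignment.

7

The sequences differ at positions 4 (T/A, transversion), 8 (C/A, transversion), 13 (T/G, transversion), 25 (A/T, transversion), 28 (A/T, transversion), 38 (T/C, transition), 43 (A/C, transversion), 46 (G/T, transversion).
Of the 8 differences, 1 transition and 7 transversions, so the answer is 7.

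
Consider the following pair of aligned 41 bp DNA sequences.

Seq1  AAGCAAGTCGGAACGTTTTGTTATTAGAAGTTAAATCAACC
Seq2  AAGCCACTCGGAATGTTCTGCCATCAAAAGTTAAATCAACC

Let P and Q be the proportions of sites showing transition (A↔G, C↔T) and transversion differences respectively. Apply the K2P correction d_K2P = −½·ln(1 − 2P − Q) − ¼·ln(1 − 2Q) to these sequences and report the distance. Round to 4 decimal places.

0.2345

Mismatches occur at site 5 (A↔C, transversion), site 7 (G↔C, transversion), site 14 (C↔T, transition), site 18 (T↔C, transition), site 21 (T↔C, transition), site 22 (T↔C, transition), site 25 (T↔C, transition), site 27 (G↔A, transition).
Of the 8 differences, 6 transitions and 2 transversions over 41 sites: P = 6/41 = 0.146341, Q = 2/41 = 0.048780.
d = −0.5·ln(0.658538) − 0.25·ln(0.902440) = −0.5·(-0.417733) − 0.25·(-0.102653) = 0.2345.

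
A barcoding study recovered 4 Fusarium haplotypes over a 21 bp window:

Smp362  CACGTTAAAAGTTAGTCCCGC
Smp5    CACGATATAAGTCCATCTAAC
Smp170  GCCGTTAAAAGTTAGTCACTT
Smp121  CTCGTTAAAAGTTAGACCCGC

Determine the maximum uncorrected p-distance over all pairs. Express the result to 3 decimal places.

0.524

Pairwise Hamming distances:
  Smp362 vs Smp5: 8
  Smp362 vs Smp170: 5
  Smp362 vs Smp121: 2
  Smp5 vs Smp170: 11
  Smp5 vs Smp121: 10
  Smp170 vs Smp121: 6
The largest is 11 mismatches, between Smp5 and Smp170; p = 11/21 = 0.524.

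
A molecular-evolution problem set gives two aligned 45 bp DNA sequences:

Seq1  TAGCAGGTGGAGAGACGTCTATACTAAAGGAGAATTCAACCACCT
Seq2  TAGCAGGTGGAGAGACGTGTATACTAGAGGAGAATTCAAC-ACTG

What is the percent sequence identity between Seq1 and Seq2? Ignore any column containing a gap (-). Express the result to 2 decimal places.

90.91%

Excluding the 1 gap column leaves 44 comparable sites.
Mismatches occur at site 19 (C→G), site 27 (A→G), site 44 (C→T), site 45 (T→G).
40 of the 44 comparable sites match, so the percent identity is 40/44 × 100 = 90.91%.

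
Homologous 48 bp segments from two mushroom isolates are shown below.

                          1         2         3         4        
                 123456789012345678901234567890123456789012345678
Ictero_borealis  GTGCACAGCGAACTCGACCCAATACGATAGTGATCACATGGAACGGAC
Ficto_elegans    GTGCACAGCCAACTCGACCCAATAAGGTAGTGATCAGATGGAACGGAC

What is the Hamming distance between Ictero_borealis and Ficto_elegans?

4

Mismatches occur at site 10 (G→C), site 25 (C→A), site 27 (A→G), site 37 (C→G).
That gives 4 mismatches out of 48 aligned sites, so the Hamming distance is 4.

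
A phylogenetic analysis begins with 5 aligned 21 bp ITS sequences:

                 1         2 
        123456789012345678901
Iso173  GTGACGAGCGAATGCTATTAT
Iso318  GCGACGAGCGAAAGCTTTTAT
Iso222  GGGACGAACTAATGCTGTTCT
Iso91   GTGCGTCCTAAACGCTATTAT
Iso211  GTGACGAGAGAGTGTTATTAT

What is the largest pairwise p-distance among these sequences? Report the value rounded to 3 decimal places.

Pairwise Hamming distances:
  Iso173 vs Iso318: 3
  Iso173 vs Iso222: 5
  Iso173 vs Iso91: 8
  Iso173 vs Iso211: 3
  Iso318 vs Iso222: 6
  Iso318 vs Iso91: 10
  Iso318 vs Iso211: 6
  Iso222 vs Iso91: 11
  Iso222 vs Iso211: 8
  Iso91 vs Iso211: 10
The largest is 11 mismatches, between Iso222 and Iso91; p = 11/21 = 0.524.

0.524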